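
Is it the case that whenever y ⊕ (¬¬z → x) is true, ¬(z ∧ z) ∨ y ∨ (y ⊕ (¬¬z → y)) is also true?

no

  x   |   y   |   z   ||   φ   |   ψ  
False | False | False ||  True |  True
False | False |  True || False | False
False |  True | False || False |  True
False |  True |  True ||  True |  True
 True | False | False ||  True |  True
 True | False |  True ||  True | False
 True |  True | False || False |  True
 True |  True |  True || False |  True
At x=True, y=False, z=True we have φ true but ψ false, so φ does not entail ψ.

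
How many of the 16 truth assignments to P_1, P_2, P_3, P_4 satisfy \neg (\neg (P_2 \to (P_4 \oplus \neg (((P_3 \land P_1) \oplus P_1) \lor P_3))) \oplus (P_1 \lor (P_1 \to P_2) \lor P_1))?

4

P_1 | P_2 | P_3 | P_4 | φ
--- | --- | --- | --- | -
 T  |  T  |  T  |  T  | F
 T  |  T  |  T  |  F  | T
 T  |  T  |  F  |  T  | F
 T  |  T  |  F  |  F  | T
 T  |  F  |  T  |  T  | F
 T  |  F  |  T  |  F  | F
 T  |  F  |  F  |  T  | F
 T  |  F  |  F  |  F  | F
 F  |  T  |  T  |  T  | F
 F  |  T  |  T  |  F  | T
 F  |  T  |  F  |  T  | T
 F  |  T  |  F  |  F  | F
 F  |  F  |  T  |  T  | F
 F  |  F  |  T  |  F  | F
 F  |  F  |  F  |  T  | F
 F  |  F  |  F  |  F  | F
The formula is true on 4 of the 16 rows.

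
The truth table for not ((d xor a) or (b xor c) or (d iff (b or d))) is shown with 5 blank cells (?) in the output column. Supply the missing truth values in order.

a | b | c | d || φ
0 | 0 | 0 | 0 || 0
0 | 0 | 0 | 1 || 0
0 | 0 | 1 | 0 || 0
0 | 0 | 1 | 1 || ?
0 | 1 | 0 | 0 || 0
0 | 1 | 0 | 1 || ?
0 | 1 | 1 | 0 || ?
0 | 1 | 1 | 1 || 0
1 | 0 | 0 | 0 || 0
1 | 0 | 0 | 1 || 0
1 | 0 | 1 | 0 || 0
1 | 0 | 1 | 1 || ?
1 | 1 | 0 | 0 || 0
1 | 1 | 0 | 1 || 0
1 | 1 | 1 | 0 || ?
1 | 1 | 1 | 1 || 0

0, 0, 1, 0, 0

Row a=0, b=0, c=1, d=1: (d xor a) = 1, (b xor c) = 1, (d iff (b or d)) = 1, ((d xor a) or (b xor c) or (d iff (b or d))) = 1, so the formula = 0.
Row a=0, b=1, c=0, d=1: (d xor a) = 1, (b xor c) = 1, (d iff (b or d)) = 1, ((d xor a) or (b xor c) or (d iff (b or d))) = 1, so the formula = 0.
Row a=0, b=1, c=1, d=0: (d xor a) = 0, (b xor c) = 0, (d iff (b or d)) = 0, ((d xor a) or (b xor c) or (d iff (b or d))) = 0, so the formula = 1.
Row a=1, b=0, c=1, d=1: (d xor a) = 0, (b xor c) = 1, (d iff (b or d)) = 1, ((d xor a) or (b xor c) or (d iff (b or d))) = 1, so the formula = 0.
Row a=1, b=1, c=1, d=0: (d xor a) = 1, (b xor c) = 0, (d iff (b or d)) = 0, ((d xor a) or (b xor c) or (d iff (b or d))) = 1, so the formula = 0.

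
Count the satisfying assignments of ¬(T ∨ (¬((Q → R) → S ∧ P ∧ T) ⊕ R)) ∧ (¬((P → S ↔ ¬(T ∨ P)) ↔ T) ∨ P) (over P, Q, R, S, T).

P | Q | R | S | T | φ
- | - | - | - | - | -
T | T | T | T | T | F
T | T | T | T | F | T
T | T | T | F | T | F
T | T | T | F | F | T
T | T | F | T | T | F
T | T | F | T | F | T
T | T | F | F | T | F
T | T | F | F | F | T
T | F | T | T | T | F
T | F | T | T | F | T
T | F | T | F | T | F
T | F | T | F | F | T
T | F | F | T | T | F
T | F | F | T | F | F
T | F | F | F | T | F
T | F | F | F | F | F
F | T | T | T | T | F
F | T | T | T | F | T
F | T | T | F | T | F
F | T | T | F | F | T
F | T | F | T | T | F
F | T | F | T | F | T
F | T | F | F | T | F
F | T | F | F | F | T
F | F | T | T | T | F
F | F | T | T | F | T
F | F | T | F | T | F
F | F | T | F | F | T
F | F | F | T | T | F
F | F | F | T | F | F
F | F | F | F | T | F
F | F | F | F | F | F
The formula is true on 12 of the 32 rows.

12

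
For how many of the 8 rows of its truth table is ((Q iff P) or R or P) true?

P  Q  R  |  ((Q iff P) or R or P)
T  T  T  |            T          
T  T  F  |            T          
T  F  T  |            T          
T  F  F  |            T          
F  T  T  |            T          
F  T  F  |            F          
F  F  T  |            T          
F  F  F  |            T          
The formula is true on 7 of the 8 rows.

7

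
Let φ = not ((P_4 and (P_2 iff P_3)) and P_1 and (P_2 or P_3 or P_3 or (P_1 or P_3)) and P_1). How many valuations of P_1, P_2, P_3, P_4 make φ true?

P_1 | P_2 | P_3 | P_4 | φ
--- | --- | --- | --- | -
 T  |  T  |  T  |  T  | F
 T  |  T  |  T  |  F  | T
 T  |  T  |  F  |  T  | T
 T  |  T  |  F  |  F  | T
 T  |  F  |  T  |  T  | T
 T  |  F  |  T  |  F  | T
 T  |  F  |  F  |  T  | F
 T  |  F  |  F  |  F  | T
 F  |  T  |  T  |  T  | T
 F  |  T  |  T  |  F  | T
 F  |  T  |  F  |  T  | T
 F  |  T  |  F  |  F  | T
 F  |  F  |  T  |  T  | T
 F  |  F  |  T  |  F  | T
 F  |  F  |  F  |  T  | T
 F  |  F  |  F  |  F  | T
The formula is true on 14 of the 16 rows.

14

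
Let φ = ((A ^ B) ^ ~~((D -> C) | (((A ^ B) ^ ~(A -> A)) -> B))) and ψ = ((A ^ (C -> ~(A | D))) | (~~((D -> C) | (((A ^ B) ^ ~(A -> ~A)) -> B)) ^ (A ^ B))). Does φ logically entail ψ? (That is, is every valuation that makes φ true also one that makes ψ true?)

no

A | B | C | D | φ | ψ
- | - | - | - | - | -
F | F | F | F | T | T
F | F | F | T | T | T
F | F | T | F | T | T
F | F | T | T | T | T
F | T | F | F | F | T
F | T | F | T | F | T
F | T | T | F | F | T
F | T | T | T | F | F
T | F | F | F | F | F
T | F | F | T | T | F
T | F | T | F | F | T
T | F | T | T | F | T
T | T | F | F | T | T
T | T | F | T | T | T
T | T | T | F | T | T
T | T | T | T | T | T
At A=T, B=F, C=F, D=T we have φ true but ψ false, so φ does not entail ψ.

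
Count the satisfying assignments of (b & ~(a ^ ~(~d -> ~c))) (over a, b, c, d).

4

a | b | c | d | ~d | ~c | (~d -> ~c) | ~(~d -> ~c) | (a ^ ~(~d -> ~c)) | ~(a ^ ~(~d -> ~c)) | (b & ~(a ^ ~(~d -> ~c)))
- | - | - | - | -- | -- | ---------- | ----------- | ----------------- | ------------------ | ------------------------
1 | 1 | 1 | 1 | 0  | 0  |     1      |      0      |         1         |         0          |            0            
1 | 1 | 1 | 0 | 1  | 0  |     0      |      1      |         0         |         1          |            1            
1 | 1 | 0 | 1 | 0  | 1  |     1      |      0      |         1         |         0          |            0            
1 | 1 | 0 | 0 | 1  | 1  |     1      |      0      |         1         |         0          |            0            
1 | 0 | 1 | 1 | 0  | 0  |     1      |      0      |         1         |         0          |            0            
1 | 0 | 1 | 0 | 1  | 0  |     0      |      1      |         0         |         1          |            0            
1 | 0 | 0 | 1 | 0  | 1  |     1      |      0      |         1         |         0          |            0            
1 | 0 | 0 | 0 | 1  | 1  |     1      |      0      |         1         |         0          |            0            
0 | 1 | 1 | 1 | 0  | 0  |     1      |      0      |         0         |         1          |            1            
0 | 1 | 1 | 0 | 1  | 0  |     0      |      1      |         1         |         0          |            0            
0 | 1 | 0 | 1 | 0  | 1  |     1      |      0      |         0         |         1          |            1            
0 | 1 | 0 | 0 | 1  | 1  |     1      |      0      |         0         |         1          |            1            
0 | 0 | 1 | 1 | 0  | 0  |     1      |      0      |         0         |         1          |            0            
0 | 0 | 1 | 0 | 1  | 0  |     0      |      1      |         1         |         0          |            0            
0 | 0 | 0 | 1 | 0  | 1  |     1      |      0      |         0         |         1          |            0            
0 | 0 | 0 | 0 | 1  | 1  |     1      |      0      |         0         |         1          |            0            
The formula is true on 4 of the 16 rows.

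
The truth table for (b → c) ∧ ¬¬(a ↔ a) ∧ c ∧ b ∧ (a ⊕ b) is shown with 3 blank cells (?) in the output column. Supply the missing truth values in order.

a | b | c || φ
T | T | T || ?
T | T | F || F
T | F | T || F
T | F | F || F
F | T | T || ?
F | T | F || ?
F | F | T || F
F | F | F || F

F, T, F

Row a=T, b=T, c=T: (b → c) = T, (¬¬(a ↔ a) ∧ c ∧ b ∧ (a ⊕ b)) = F, so the formula = F.
Row a=F, b=T, c=T: (b → c) = T, (¬¬(a ↔ a) ∧ c ∧ b ∧ (a ⊕ b)) = T, so the formula = T.
Row a=F, b=T, c=F: (b → c) = F, (¬¬(a ↔ a) ∧ c ∧ b ∧ (a ⊕ b)) = F, so the formula = F.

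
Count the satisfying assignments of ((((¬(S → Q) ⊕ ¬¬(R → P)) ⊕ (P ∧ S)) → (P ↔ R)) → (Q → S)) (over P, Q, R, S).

13

P  Q  R  S  |  (S → Q)  ¬(S → Q)  (R → P)  ¬(R → P)  ¬¬(R → P)  (¬(S → Q) ⊕ ¬¬(R → P))  (P ∧ S)  (P ↔ R)  (Q → S)  φ
T  T  T  T  |     T        F         T        F          T                T                T        T        T     T
T  T  T  F  |     T        F         T        F          T                T                F        T        F     F
T  T  F  T  |     T        F         T        F          T                T                T        F        T     T
T  T  F  F  |     T        F         T        F          T                T                F        F        F     T
T  F  T  T  |     F        T         T        F          T                F                T        T        T     T
T  F  T  F  |     T        F         T        F          T                T                F        T        T     T
T  F  F  T  |     F        T         T        F          T                F                T        F        T     T
T  F  F  F  |     T        F         T        F          T                T                F        F        T     T
F  T  T  T  |     T        F         F        T          F                F                F        F        T     T
F  T  T  F  |     T        F         F        T          F                F                F        F        F     F
F  T  F  T  |     T        F         T        F          T                T                F        T        T     T
F  T  F  F  |     T        F         T        F          T                T                F        T        F     F
F  F  T  T  |     F        T         F        T          F                T                F        F        T     T
F  F  T  F  |     T        F         F        T          F                F                F        F        T     T
F  F  F  T  |     F        T         T        F          T                F                F        T        T     T
F  F  F  F  |     T        F         T        F          T                T                F        T        T     T
The formula is true on 13 of the 16 rows.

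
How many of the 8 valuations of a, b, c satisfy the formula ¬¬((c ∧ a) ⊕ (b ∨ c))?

4

a  b  c  |  (c ∧ a)  (b ∨ c)  ((c ∧ a) ⊕ (b ∨ c))  ¬((c ∧ a) ⊕ (b ∨ c))  ¬¬((c ∧ a) ⊕ (b ∨ c))
0  0  0  |     0        0              0                    1                      0          
0  0  1  |     0        1              1                    0                      1          
0  1  0  |     0        1              1                    0                      1          
0  1  1  |     0        1              1                    0                      1          
1  0  0  |     0        0              0                    1                      0          
1  0  1  |     1        1              0                    1                      0          
1  1  0  |     0        1              1                    0                      1          
1  1  1  |     1        1              0                    1                      0          
The formula is true on 4 of the 8 rows.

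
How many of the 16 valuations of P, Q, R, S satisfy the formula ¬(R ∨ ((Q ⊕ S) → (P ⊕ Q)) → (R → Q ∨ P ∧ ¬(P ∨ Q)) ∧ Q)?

7

P | Q | R | S || (Q ⊕ S) | (P ⊕ Q) | ((Q ⊕ S) → (P ⊕ Q)) | (R ∨ ((Q ⊕ S) → (P ⊕ Q))) | (P ∨ Q) | ¬(P ∨ Q) | (P ∧ ¬(P ∨ Q)) | (Q ∨ (P ∧ ¬(P ∨ Q))) | (R → (Q ∨ (P ∧ ¬(P ∨ Q)))) | φ
T | T | T | T ||    F    |    F    |          T          |             T             |    T    |    F     |       F        |          T           |             T              | F
T | T | T | F ||    T    |    F    |          F          |             T             |    T    |    F     |       F        |          T           |             T              | F
T | T | F | T ||    F    |    F    |          T          |             T             |    T    |    F     |       F        |          T           |             T              | F
T | T | F | F ||    T    |    F    |          F          |             F             |    T    |    F     |       F        |          T           |             T              | F
T | F | T | T ||    T    |    T    |          T          |             T             |    T    |    F     |       F        |          F           |             F              | T
T | F | T | F ||    F    |    T    |          T          |             T             |    T    |    F     |       F        |          F           |             F              | T
T | F | F | T ||    T    |    T    |          T          |             T             |    T    |    F     |       F        |          F           |             T              | T
T | F | F | F ||    F    |    T    |          T          |             T             |    T    |    F     |       F        |          F           |             T              | T
F | T | T | T ||    F    |    T    |          T          |             T             |    T    |    F     |       F        |          T           |             T              | F
F | T | T | F ||    T    |    T    |          T          |             T             |    T    |    F     |       F        |          T           |             T              | F
F | T | F | T ||    F    |    T    |          T          |             T             |    T    |    F     |       F        |          T           |             T              | F
F | T | F | F ||    T    |    T    |          T          |             T             |    T    |    F     |       F        |          T           |             T              | F
F | F | T | T ||    T    |    F    |          F          |             T             |    F    |    T     |       F        |          F           |             F              | T
F | F | T | F ||    F    |    F    |          T          |             T             |    F    |    T     |       F        |          F           |             F              | T
F | F | F | T ||    T    |    F    |          F          |             F             |    F    |    T     |       F        |          F           |             T              | F
F | F | F | F ||    F    |    F    |          T          |             T             |    F    |    T     |       F        |          F           |             T              | T
The formula is true on 7 of the 16 rows.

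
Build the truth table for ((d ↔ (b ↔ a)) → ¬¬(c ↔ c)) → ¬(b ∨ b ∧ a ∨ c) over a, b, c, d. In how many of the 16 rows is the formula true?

4

a | b | c | d || (b ↔ a) | (d ↔ (b ↔ a)) | (c ↔ c) | ¬(c ↔ c) | ¬¬(c ↔ c) | ((d ↔ (b ↔ a)) → ¬¬(c ↔ c)) | (b ∧ a) | ((b ∧ a) ∨ c) | (b ∨ ((b ∧ a) ∨ c)) | ¬(b ∨ ((b ∧ a) ∨ c)) | φ
1 | 1 | 1 | 1 ||    1    |       1       |    1    |    0     |     1     |              1              |    1    |       1       |          1          |          0           | 0
1 | 1 | 1 | 0 ||    1    |       0       |    1    |    0     |     1     |              1              |    1    |       1       |          1          |          0           | 0
1 | 1 | 0 | 1 ||    1    |       1       |    1    |    0     |     1     |              1              |    1    |       1       |          1          |          0           | 0
1 | 1 | 0 | 0 ||    1    |       0       |    1    |    0     |     1     |              1              |    1    |       1       |          1          |          0           | 0
1 | 0 | 1 | 1 ||    0    |       0       |    1    |    0     |     1     |              1              |    0    |       1       |          1          |          0           | 0
1 | 0 | 1 | 0 ||    0    |       1       |    1    |    0     |     1     |              1              |    0    |       1       |          1          |          0           | 0
1 | 0 | 0 | 1 ||    0    |       0       |    1    |    0     |     1     |              1              |    0    |       0       |          0          |          1           | 1
1 | 0 | 0 | 0 ||    0    |       1       |    1    |    0     |     1     |              1              |    0    |       0       |          0          |          1           | 1
0 | 1 | 1 | 1 ||    0    |       0       |    1    |    0     |     1     |              1              |    0    |       1       |          1          |          0           | 0
0 | 1 | 1 | 0 ||    0    |       1       |    1    |    0     |     1     |              1              |    0    |       1       |          1          |          0           | 0
0 | 1 | 0 | 1 ||    0    |       0       |    1    |    0     |     1     |              1              |    0    |       0       |          1          |          0           | 0
0 | 1 | 0 | 0 ||    0    |       1       |    1    |    0     |     1     |              1              |    0    |       0       |          1          |          0           | 0
0 | 0 | 1 | 1 ||    1    |       1       |    1    |    0     |     1     |              1              |    0    |       1       |          1          |          0           | 0
0 | 0 | 1 | 0 ||    1    |       0       |    1    |    0     |     1     |              1              |    0    |       1       |          1          |          0           | 0
0 | 0 | 0 | 1 ||    1    |       1       |    1    |    0     |     1     |              1              |    0    |       0       |          0          |          1           | 1
0 | 0 | 0 | 0 ||    1    |       0       |    1    |    0     |     1     |              1              |    0    |       0       |          0          |          1           | 1
The formula is true on 4 of the 16 rows.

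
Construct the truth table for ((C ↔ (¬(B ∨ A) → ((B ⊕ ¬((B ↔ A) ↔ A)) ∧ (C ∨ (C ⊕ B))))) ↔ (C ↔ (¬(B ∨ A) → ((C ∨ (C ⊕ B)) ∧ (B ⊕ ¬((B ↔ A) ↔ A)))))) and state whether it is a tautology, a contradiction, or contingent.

tautology

A  B  C  |  φ
T  T  T  |  T
T  T  F  |  T
T  F  T  |  T
T  F  F  |  T
F  T  T  |  T
F  T  F  |  T
F  F  T  |  T
F  F  F  |  T
Every row is T, so the formula is a tautology.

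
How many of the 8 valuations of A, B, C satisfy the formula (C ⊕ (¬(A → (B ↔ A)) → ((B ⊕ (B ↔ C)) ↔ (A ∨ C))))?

A | B | C | (B ↔ A) | (A → (B ↔ A)) | ¬(A → (B ↔ A)) | (B ↔ C) | (B ⊕ (B ↔ C)) | (A ∨ C) | ((B ⊕ (B ↔ C)) ↔ (A ∨ C)) | φ
- | - | - | ------- | ------------- | -------------- | ------- | ------------- | ------- | ------------------------- | -
0 | 0 | 0 |    1    |       1       |       0        |    1    |       1       |    0    |             0             | 1
0 | 0 | 1 |    1    |       1       |       0        |    0    |       0       |    1    |             0             | 0
0 | 1 | 0 |    0    |       1       |       0        |    0    |       1       |    0    |             0             | 1
0 | 1 | 1 |    0    |       1       |       0        |    1    |       0       |    1    |             0             | 0
1 | 0 | 0 |    0    |       0       |       1        |    1    |       1       |    1    |             1             | 1
1 | 0 | 1 |    0    |       0       |       1        |    0    |       0       |    1    |             0             | 1
1 | 1 | 0 |    1    |       1       |       0        |    0    |       1       |    1    |             1             | 1
1 | 1 | 1 |    1    |       1       |       0        |    1    |       0       |    1    |             0             | 0
The formula is true on 5 of the 8 rows.

5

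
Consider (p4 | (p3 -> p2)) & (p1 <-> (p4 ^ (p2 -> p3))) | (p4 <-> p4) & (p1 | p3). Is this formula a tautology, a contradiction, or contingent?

contingent

p1  p2  p3  p4     (p3 -> p2)  (p4 | (p3 -> p2))  (p2 -> p3)  (p4 ^ (p2 -> p3))  (p1 <-> (p4 ^ (p2 -> p3)))  (p4 <-> p4)  (p1 | p3)  ((p4 <-> p4) & (p1 | p3))  φ
T   T   T   T          T               T              T               F                      F                    T           T                  T              T
T   T   T   F          T               T              T               T                      T                    T           T                  T              T
T   T   F   T          T               T              F               T                      T                    T           T                  T              T
T   T   F   F          T               T              F               F                      F                    T           T                  T              T
T   F   T   T          F               T              T               F                      F                    T           T                  T              T
T   F   T   F          F               F              T               T                      T                    T           T                  T              T
T   F   F   T          T               T              T               F                      F                    T           T                  T              T
T   F   F   F          T               T              T               T                      T                    T           T                  T              T
F   T   T   T          T               T              T               F                      T                    T           T                  T              T
F   T   T   F          T               T              T               T                      F                    T           T                  T              T
F   T   F   T          T               T              F               T                      F                    T           F                  F              F
F   T   F   F          T               T              F               F                      T                    T           F                  F              T
F   F   T   T          F               T              T               F                      T                    T           T                  T              T
F   F   T   F          F               F              T               T                      F                    T           T                  T              T
F   F   F   T          T               T              T               F                      T                    T           F                  F              T
F   F   F   F          T               T              T               T                      F                    T           F                  F              F
14 of 16 rows are T, so the formula is contingent.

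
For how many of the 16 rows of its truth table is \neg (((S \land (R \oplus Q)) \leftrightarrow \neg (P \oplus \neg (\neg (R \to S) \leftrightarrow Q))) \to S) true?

4

P | Q | R | S || φ
0 | 0 | 0 | 0 || 0
0 | 0 | 0 | 1 || 0
0 | 0 | 1 | 0 || 1
0 | 0 | 1 | 1 || 0
0 | 1 | 0 | 0 || 1
0 | 1 | 0 | 1 || 0
0 | 1 | 1 | 0 || 0
0 | 1 | 1 | 1 || 0
1 | 0 | 0 | 0 || 1
1 | 0 | 0 | 1 || 0
1 | 0 | 1 | 0 || 0
1 | 0 | 1 | 1 || 0
1 | 1 | 0 | 0 || 0
1 | 1 | 0 | 1 || 0
1 | 1 | 1 | 0 || 1
1 | 1 | 1 | 1 || 0
The formula is true on 4 of the 16 rows.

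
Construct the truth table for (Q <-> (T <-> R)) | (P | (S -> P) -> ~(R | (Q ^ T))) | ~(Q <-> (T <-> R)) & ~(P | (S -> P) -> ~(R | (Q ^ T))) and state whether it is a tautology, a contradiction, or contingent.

P | Q | R | S | T | φ
- | - | - | - | - | -
0 | 0 | 0 | 0 | 0 | 1
0 | 0 | 0 | 0 | 1 | 1
0 | 0 | 0 | 1 | 0 | 1
0 | 0 | 0 | 1 | 1 | 1
0 | 0 | 1 | 0 | 0 | 1
0 | 0 | 1 | 0 | 1 | 1
0 | 0 | 1 | 1 | 0 | 1
0 | 0 | 1 | 1 | 1 | 1
0 | 1 | 0 | 0 | 0 | 1
0 | 1 | 0 | 0 | 1 | 1
0 | 1 | 0 | 1 | 0 | 1
0 | 1 | 0 | 1 | 1 | 1
0 | 1 | 1 | 0 | 0 | 1
0 | 1 | 1 | 0 | 1 | 1
0 | 1 | 1 | 1 | 0 | 1
0 | 1 | 1 | 1 | 1 | 1
1 | 0 | 0 | 0 | 0 | 1
1 | 0 | 0 | 0 | 1 | 1
1 | 0 | 0 | 1 | 0 | 1
1 | 0 | 0 | 1 | 1 | 1
1 | 0 | 1 | 0 | 0 | 1
1 | 0 | 1 | 0 | 1 | 1
1 | 0 | 1 | 1 | 0 | 1
1 | 0 | 1 | 1 | 1 | 1
1 | 1 | 0 | 0 | 0 | 1
1 | 1 | 0 | 0 | 1 | 1
1 | 1 | 0 | 1 | 0 | 1
1 | 1 | 0 | 1 | 1 | 1
1 | 1 | 1 | 0 | 0 | 1
1 | 1 | 1 | 0 | 1 | 1
1 | 1 | 1 | 1 | 0 | 1
1 | 1 | 1 | 1 | 1 | 1
Every row is 1, so the formula is a tautology.

tautology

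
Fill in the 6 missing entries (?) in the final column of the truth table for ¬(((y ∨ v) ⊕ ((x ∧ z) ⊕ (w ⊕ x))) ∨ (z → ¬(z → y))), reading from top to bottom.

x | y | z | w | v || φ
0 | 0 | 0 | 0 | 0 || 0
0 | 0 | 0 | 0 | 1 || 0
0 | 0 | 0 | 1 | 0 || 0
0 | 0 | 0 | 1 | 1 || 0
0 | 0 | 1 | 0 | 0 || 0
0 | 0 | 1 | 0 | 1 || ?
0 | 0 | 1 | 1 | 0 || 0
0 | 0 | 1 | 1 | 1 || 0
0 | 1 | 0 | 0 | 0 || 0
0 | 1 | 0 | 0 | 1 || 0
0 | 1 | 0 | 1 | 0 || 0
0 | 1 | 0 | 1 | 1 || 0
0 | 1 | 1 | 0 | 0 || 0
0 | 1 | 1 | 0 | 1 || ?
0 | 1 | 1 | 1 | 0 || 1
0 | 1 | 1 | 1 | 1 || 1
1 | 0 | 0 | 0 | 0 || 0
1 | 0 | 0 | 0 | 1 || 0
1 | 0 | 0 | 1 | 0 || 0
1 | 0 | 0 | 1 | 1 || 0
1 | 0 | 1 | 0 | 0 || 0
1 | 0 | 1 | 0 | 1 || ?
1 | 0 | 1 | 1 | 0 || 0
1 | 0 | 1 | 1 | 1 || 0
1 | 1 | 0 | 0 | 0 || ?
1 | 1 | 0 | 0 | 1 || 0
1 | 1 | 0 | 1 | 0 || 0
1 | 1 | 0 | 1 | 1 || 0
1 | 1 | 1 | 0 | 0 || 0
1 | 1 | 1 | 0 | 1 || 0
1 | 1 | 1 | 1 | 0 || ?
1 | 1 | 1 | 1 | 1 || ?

0, 0, 0, 0, 1, 1

Row x=0, y=0, z=1, w=0, v=1: ((y ∨ v) ⊕ ((x ∧ z) ⊕ (w ⊕ x))) = 1, (z → ¬(z → y)) = 1, (((y ∨ v) ⊕ ((x ∧ z) ⊕ (w ⊕ x))) ∨ (z → ¬(z → y))) = 1, so the formula = 0.
Row x=0, y=1, z=1, w=0, v=1: ((y ∨ v) ⊕ ((x ∧ z) ⊕ (w ⊕ x))) = 1, (z → ¬(z → y)) = 0, (((y ∨ v) ⊕ ((x ∧ z) ⊕ (w ⊕ x))) ∨ (z → ¬(z → y))) = 1, so the formula = 0.
Row x=1, y=0, z=1, w=0, v=1: ((y ∨ v) ⊕ ((x ∧ z) ⊕ (w ⊕ x))) = 1, (z → ¬(z → y)) = 1, (((y ∨ v) ⊕ ((x ∧ z) ⊕ (w ⊕ x))) ∨ (z → ¬(z → y))) = 1, so the formula = 0.
Row x=1, y=1, z=0, w=0, v=0: ((y ∨ v) ⊕ ((x ∧ z) ⊕ (w ⊕ x))) = 0, (z → ¬(z → y)) = 1, (((y ∨ v) ⊕ ((x ∧ z) ⊕ (w ⊕ x))) ∨ (z → ¬(z → y))) = 1, so the formula = 0.
Row x=1, y=1, z=1, w=1, v=0: ((y ∨ v) ⊕ ((x ∧ z) ⊕ (w ⊕ x))) = 0, (z → ¬(z → y)) = 0, (((y ∨ v) ⊕ ((x ∧ z) ⊕ (w ⊕ x))) ∨ (z → ¬(z → y))) = 0, so the formula = 1.
Row x=1, y=1, z=1, w=1, v=1: ((y ∨ v) ⊕ ((x ∧ z) ⊕ (w ⊕ x))) = 0, (z → ¬(z → y)) = 0, (((y ∨ v) ⊕ ((x ∧ z) ⊕ (w ⊕ x))) ∨ (z → ¬(z → y))) = 0, so the formula = 1.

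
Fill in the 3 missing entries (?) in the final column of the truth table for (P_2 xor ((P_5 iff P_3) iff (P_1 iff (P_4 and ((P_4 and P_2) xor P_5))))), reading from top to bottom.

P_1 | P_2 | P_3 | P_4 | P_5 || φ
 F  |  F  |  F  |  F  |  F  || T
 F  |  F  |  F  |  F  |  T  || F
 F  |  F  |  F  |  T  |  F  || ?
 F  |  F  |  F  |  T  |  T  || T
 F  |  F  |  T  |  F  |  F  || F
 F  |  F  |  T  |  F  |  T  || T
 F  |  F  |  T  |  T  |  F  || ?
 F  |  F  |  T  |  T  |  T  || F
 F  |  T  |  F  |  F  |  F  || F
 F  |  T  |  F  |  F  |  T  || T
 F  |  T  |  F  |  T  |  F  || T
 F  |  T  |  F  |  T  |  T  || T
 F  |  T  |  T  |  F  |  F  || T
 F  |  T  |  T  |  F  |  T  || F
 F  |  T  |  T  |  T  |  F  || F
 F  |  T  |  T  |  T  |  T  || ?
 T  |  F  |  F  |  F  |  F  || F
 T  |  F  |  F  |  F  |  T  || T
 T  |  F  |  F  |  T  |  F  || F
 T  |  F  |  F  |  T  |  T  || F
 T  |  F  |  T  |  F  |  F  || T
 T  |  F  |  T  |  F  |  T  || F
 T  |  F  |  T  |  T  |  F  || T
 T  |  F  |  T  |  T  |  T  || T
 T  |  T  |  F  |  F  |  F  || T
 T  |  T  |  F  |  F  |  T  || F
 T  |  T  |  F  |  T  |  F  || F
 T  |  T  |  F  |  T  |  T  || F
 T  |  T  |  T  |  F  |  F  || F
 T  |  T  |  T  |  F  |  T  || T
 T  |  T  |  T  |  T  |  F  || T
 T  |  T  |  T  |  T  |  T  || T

Row P_1=F, P_2=F, P_3=F, P_4=T, P_5=F: ((P_5 iff P_3) iff (P_1 iff (P_4 and ((P_4 and P_2) xor P_5)))) = T, so the formula = T.
Row P_1=F, P_2=F, P_3=T, P_4=T, P_5=F: ((P_5 iff P_3) iff (P_1 iff (P_4 and ((P_4 and P_2) xor P_5)))) = F, so the formula = F.
Row P_1=F, P_2=T, P_3=T, P_4=T, P_5=T: ((P_5 iff P_3) iff (P_1 iff (P_4 and ((P_4 and P_2) xor P_5)))) = T, so the formula = F.

T, F, F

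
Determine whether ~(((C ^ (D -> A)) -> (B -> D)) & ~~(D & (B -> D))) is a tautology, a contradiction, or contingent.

contingent

A | B | C | D || φ
T | T | T | T || F
T | T | T | F || T
T | T | F | T || F
T | T | F | F || T
T | F | T | T || F
T | F | T | F || T
T | F | F | T || F
T | F | F | F || T
F | T | T | T || F
F | T | T | F || T
F | T | F | T || F
F | T | F | F || T
F | F | T | T || F
F | F | T | F || T
F | F | F | T || F
F | F | F | F || T
8 of 16 rows are T, so the formula is contingent.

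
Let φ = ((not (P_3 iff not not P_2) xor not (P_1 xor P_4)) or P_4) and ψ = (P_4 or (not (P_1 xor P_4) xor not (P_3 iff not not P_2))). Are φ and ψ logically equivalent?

P_1 | P_2 | P_3 | P_4 | φ | ψ
--- | --- | --- | --- | - | -
 F  |  F  |  F  |  F  | T | T
 F  |  F  |  F  |  T  | T | T
 F  |  F  |  T  |  F  | F | F
 F  |  F  |  T  |  T  | T | T
 F  |  T  |  F  |  F  | F | F
 F  |  T  |  F  |  T  | T | T
 F  |  T  |  T  |  F  | T | T
 F  |  T  |  T  |  T  | T | T
 T  |  F  |  F  |  F  | F | F
 T  |  F  |  F  |  T  | T | T
 T  |  F  |  T  |  F  | T | T
 T  |  F  |  T  |  T  | T | T
 T  |  T  |  F  |  F  | T | T
 T  |  T  |  F  |  T  | T | T
 T  |  T  |  T  |  F  | F | F
 T  |  T  |  T  |  T  | T | T
The columns for φ and ψ agree on every row, so they are logically equivalent.

equivalent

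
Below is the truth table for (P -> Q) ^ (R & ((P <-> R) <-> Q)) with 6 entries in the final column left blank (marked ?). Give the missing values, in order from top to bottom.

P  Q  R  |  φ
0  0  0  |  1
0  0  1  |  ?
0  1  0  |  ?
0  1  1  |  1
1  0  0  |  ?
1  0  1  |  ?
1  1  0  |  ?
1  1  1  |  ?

0, 1, 0, 0, 1, 0

Row P=0, Q=0, R=1: (P -> Q) = 1, (R & ((P <-> R) <-> Q)) = 1, so the formula = 0.
Row P=0, Q=1, R=0: (P -> Q) = 1, (R & ((P <-> R) <-> Q)) = 0, so the formula = 1.
Row P=1, Q=0, R=0: (P -> Q) = 0, (R & ((P <-> R) <-> Q)) = 0, so the formula = 0.
Row P=1, Q=0, R=1: (P -> Q) = 0, (R & ((P <-> R) <-> Q)) = 0, so the formula = 0.
Row P=1, Q=1, R=0: (P -> Q) = 1, (R & ((P <-> R) <-> Q)) = 0, so the formula = 1.
Row P=1, Q=1, R=1: (P -> Q) = 1, (R & ((P <-> R) <-> Q)) = 1, so the formula = 0.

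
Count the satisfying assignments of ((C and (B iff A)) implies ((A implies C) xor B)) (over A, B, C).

7

  A   |   B   |   C   |   φ  
----- | ----- | ----- | -----
 True |  True |  True | False
 True |  True | False |  True
 True | False |  True |  True
 True | False | False |  True
False |  True |  True |  True
False |  True | False |  True
False | False |  True |  True
False | False | False |  True
The formula is true on 7 of the 8 rows.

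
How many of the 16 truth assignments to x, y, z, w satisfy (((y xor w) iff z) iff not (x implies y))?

x | y | z | w | φ
- | - | - | - | -
T | T | T | T | T
T | T | T | F | F
T | T | F | T | F
T | T | F | F | T
T | F | T | T | T
T | F | T | F | F
T | F | F | T | F
T | F | F | F | T
F | T | T | T | T
F | T | T | F | F
F | T | F | T | F
F | T | F | F | T
F | F | T | T | F
F | F | T | F | T
F | F | F | T | T
F | F | F | F | F
The formula is true on 8 of the 16 rows.

8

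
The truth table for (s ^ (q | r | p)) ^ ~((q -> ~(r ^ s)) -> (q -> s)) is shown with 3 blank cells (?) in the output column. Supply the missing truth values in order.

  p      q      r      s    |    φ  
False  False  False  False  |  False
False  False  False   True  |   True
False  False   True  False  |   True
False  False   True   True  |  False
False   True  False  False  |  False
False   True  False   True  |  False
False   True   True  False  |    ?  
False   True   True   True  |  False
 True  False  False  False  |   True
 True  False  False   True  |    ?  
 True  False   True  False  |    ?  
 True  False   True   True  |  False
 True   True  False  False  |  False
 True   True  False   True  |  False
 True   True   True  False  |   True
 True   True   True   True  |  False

True, False, True

Row p=False, q=True, r=True, s=False: (s ^ (q | r | p)) = True, ~((q -> ~(r ^ s)) -> (q -> s)) = False, so the formula = True.
Row p=True, q=False, r=False, s=True: (s ^ (q | r | p)) = False, ~((q -> ~(r ^ s)) -> (q -> s)) = False, so the formula = False.
Row p=True, q=False, r=True, s=False: (s ^ (q | r | p)) = True, ~((q -> ~(r ^ s)) -> (q -> s)) = False, so the formula = True.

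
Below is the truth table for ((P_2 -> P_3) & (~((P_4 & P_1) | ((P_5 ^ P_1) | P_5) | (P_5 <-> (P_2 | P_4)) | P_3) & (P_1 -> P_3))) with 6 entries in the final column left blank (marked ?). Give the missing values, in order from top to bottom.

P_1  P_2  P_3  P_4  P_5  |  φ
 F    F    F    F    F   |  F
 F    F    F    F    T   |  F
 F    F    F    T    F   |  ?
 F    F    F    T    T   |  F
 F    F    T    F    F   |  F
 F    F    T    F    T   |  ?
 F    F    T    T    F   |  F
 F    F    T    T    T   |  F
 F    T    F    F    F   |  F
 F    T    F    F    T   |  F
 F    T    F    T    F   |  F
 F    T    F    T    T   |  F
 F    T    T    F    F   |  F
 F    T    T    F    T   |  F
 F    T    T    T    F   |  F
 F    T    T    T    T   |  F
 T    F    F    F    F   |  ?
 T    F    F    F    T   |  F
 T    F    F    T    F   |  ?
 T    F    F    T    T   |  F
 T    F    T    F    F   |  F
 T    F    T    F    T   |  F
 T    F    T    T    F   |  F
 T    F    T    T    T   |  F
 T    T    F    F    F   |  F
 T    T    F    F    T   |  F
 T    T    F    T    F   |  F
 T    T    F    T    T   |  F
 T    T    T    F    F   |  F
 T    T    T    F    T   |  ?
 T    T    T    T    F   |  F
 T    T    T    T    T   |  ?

T, F, F, F, F, F

Row P_1=F, P_2=F, P_3=F, P_4=T, P_5=F: (P_2 -> P_3) = T, (~((P_4 & P_1) | ((P_5 ^ P_1) | P_5) | (P_5 <-> (P_2 | P_4)) | P_3) & (P_1 -> P_3)) = T, so the formula = T.
Row P_1=F, P_2=F, P_3=T, P_4=F, P_5=T: (P_2 -> P_3) = T, (~((P_4 & P_1) | ((P_5 ^ P_1) | P_5) | (P_5 <-> (P_2 | P_4)) | P_3) & (P_1 -> P_3)) = F, so the formula = F.
Row P_1=T, P_2=F, P_3=F, P_4=F, P_5=F: (P_2 -> P_3) = T, (~((P_4 & P_1) | ((P_5 ^ P_1) | P_5) | (P_5 <-> (P_2 | P_4)) | P_3) & (P_1 -> P_3)) = F, so the formula = F.
Row P_1=T, P_2=F, P_3=F, P_4=T, P_5=F: (P_2 -> P_3) = T, (~((P_4 & P_1) | ((P_5 ^ P_1) | P_5) | (P_5 <-> (P_2 | P_4)) | P_3) & (P_1 -> P_3)) = F, so the formula = F.
Row P_1=T, P_2=T, P_3=T, P_4=F, P_5=T: (P_2 -> P_3) = T, (~((P_4 & P_1) | ((P_5 ^ P_1) | P_5) | (P_5 <-> (P_2 | P_4)) | P_3) & (P_1 -> P_3)) = F, so the formula = F.
Row P_1=T, P_2=T, P_3=T, P_4=T, P_5=T: (P_2 -> P_3) = T, (~((P_4 & P_1) | ((P_5 ^ P_1) | P_5) | (P_5 <-> (P_2 | P_4)) | P_3) & (P_1 -> P_3)) = F, so the formula = F.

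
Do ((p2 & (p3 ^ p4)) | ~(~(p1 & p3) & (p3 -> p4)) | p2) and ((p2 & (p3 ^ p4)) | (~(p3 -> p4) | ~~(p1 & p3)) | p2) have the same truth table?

equivalent

p1 | p2 | p3 | p4 | φ | ψ
-- | -- | -- | -- | - | -
T  | T  | T  | T  | T | T
T  | T  | T  | F  | T | T
T  | T  | F  | T  | T | T
T  | T  | F  | F  | T | T
T  | F  | T  | T  | T | T
T  | F  | T  | F  | T | T
T  | F  | F  | T  | F | F
T  | F  | F  | F  | F | F
F  | T  | T  | T  | T | T
F  | T  | T  | F  | T | T
F  | T  | F  | T  | T | T
F  | T  | F  | F  | T | T
F  | F  | T  | T  | F | F
F  | F  | T  | F  | T | T
F  | F  | F  | T  | F | F
F  | F  | F  | F  | F | F
The columns for φ and ψ agree on every row, so they are logically equivalent.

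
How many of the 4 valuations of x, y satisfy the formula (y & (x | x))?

x  y     (y & (x | x))
0  0           0      
0  1           0      
1  0           0      
1  1           1      
The formula is true on 1 of the 4 rows.

1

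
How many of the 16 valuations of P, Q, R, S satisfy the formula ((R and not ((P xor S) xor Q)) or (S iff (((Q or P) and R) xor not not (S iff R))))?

5

  P   |   Q   |   R   |   S   ||   φ  
 True |  True |  True |  True || False
 True |  True |  True | False ||  True
 True |  True | False |  True || False
 True |  True | False | False || False
 True | False |  True |  True ||  True
 True | False |  True | False || False
 True | False | False |  True || False
 True | False | False | False || False
False |  True |  True |  True ||  True
False |  True |  True | False || False
False |  True | False |  True || False
False |  True | False | False || False
False | False |  True |  True ||  True
False | False |  True | False ||  True
False | False | False |  True || False
False | False | False | False || False
The formula is true on 5 of the 16 rows.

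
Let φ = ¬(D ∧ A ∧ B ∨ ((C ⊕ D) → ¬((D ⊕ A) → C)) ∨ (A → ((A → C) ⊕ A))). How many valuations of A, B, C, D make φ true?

A  B  C  D  |  φ
0  0  0  0  |  0
0  0  0  1  |  0
0  0  1  0  |  0
0  0  1  1  |  0
0  1  0  0  |  0
0  1  0  1  |  0
0  1  1  0  |  0
0  1  1  1  |  0
1  0  0  0  |  0
1  0  0  1  |  0
1  0  1  0  |  1
1  0  1  1  |  0
1  1  0  0  |  0
1  1  0  1  |  0
1  1  1  0  |  1
1  1  1  1  |  0
The formula is true on 2 of the 16 rows.

2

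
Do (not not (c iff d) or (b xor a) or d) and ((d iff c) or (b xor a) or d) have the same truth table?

equivalent

a | b | c | d || φ | ψ
0 | 0 | 0 | 0 || 1 | 1
0 | 0 | 0 | 1 || 1 | 1
0 | 0 | 1 | 0 || 0 | 0
0 | 0 | 1 | 1 || 1 | 1
0 | 1 | 0 | 0 || 1 | 1
0 | 1 | 0 | 1 || 1 | 1
0 | 1 | 1 | 0 || 1 | 1
0 | 1 | 1 | 1 || 1 | 1
1 | 0 | 0 | 0 || 1 | 1
1 | 0 | 0 | 1 || 1 | 1
1 | 0 | 1 | 0 || 1 | 1
1 | 0 | 1 | 1 || 1 | 1
1 | 1 | 0 | 0 || 1 | 1
1 | 1 | 0 | 1 || 1 | 1
1 | 1 | 1 | 0 || 0 | 0
1 | 1 | 1 | 1 || 1 | 1
The columns for φ and ψ agree on every row, so they are logically equivalent.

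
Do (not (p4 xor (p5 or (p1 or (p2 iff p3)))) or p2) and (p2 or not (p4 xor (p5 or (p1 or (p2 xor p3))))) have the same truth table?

p1 | p2 | p3 | p4 | p5 || φ | ψ
F  | F  | F  | F  | F  || F | T
F  | F  | F  | F  | T  || F | F
F  | F  | F  | T  | F  || T | F
F  | F  | F  | T  | T  || T | T
F  | F  | T  | F  | F  || T | F
F  | F  | T  | F  | T  || F | F
F  | F  | T  | T  | F  || F | T
F  | F  | T  | T  | T  || T | T
F  | T  | F  | F  | F  || T | T
F  | T  | F  | F  | T  || T | T
F  | T  | F  | T  | F  || T | T
F  | T  | F  | T  | T  || T | T
F  | T  | T  | F  | F  || T | T
F  | T  | T  | F  | T  || T | T
F  | T  | T  | T  | F  || T | T
F  | T  | T  | T  | T  || T | T
T  | F  | F  | F  | F  || F | F
T  | F  | F  | F  | T  || F | F
T  | F  | F  | T  | F  || T | T
T  | F  | F  | T  | T  || T | T
T  | F  | T  | F  | F  || F | F
T  | F  | T  | F  | T  || F | F
T  | F  | T  | T  | F  || T | T
T  | F  | T  | T  | T  || T | T
T  | T  | F  | F  | F  || T | T
T  | T  | F  | F  | T  || T | T
T  | T  | F  | T  | F  || T | T
T  | T  | F  | T  | T  || T | T
T  | T  | T  | F  | F  || T | T
T  | T  | T  | F  | T  || T | T
T  | T  | T  | T  | F  || T | T
T  | T  | T  | T  | T  || T | T
The columns differ at p1=F, p2=F, p3=F, p4=F, p5=F (φ=F, ψ=T), so they are not equivalent.

not equivalent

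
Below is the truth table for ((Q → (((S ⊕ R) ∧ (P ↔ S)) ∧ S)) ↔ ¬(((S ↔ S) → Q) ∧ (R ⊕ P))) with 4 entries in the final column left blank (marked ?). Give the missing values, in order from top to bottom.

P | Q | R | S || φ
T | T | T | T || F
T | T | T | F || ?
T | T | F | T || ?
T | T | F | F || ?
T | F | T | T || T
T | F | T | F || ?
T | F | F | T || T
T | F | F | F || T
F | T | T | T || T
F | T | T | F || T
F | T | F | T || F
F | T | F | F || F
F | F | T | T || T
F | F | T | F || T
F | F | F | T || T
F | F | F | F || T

F, F, T, T

Row P=T, Q=T, R=T, S=F: (Q → (((S ⊕ R) ∧ (P ↔ S)) ∧ S)) = F, ¬(((S ↔ S) → Q) ∧ (R ⊕ P)) = T, so the formula = F.
Row P=T, Q=T, R=F, S=T: (Q → (((S ⊕ R) ∧ (P ↔ S)) ∧ S)) = T, ¬(((S ↔ S) → Q) ∧ (R ⊕ P)) = F, so the formula = F.
Row P=T, Q=T, R=F, S=F: (Q → (((S ⊕ R) ∧ (P ↔ S)) ∧ S)) = F, ¬(((S ↔ S) → Q) ∧ (R ⊕ P)) = F, so the formula = T.
Row P=T, Q=F, R=T, S=F: (Q → (((S ⊕ R) ∧ (P ↔ S)) ∧ S)) = T, ¬(((S ↔ S) → Q) ∧ (R ⊕ P)) = T, so the formula = T.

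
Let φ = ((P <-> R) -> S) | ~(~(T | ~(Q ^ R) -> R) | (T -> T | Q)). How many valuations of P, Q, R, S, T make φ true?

24

P | Q | R | S | T | φ
- | - | - | - | - | -
T | T | T | T | T | T
T | T | T | T | F | T
T | T | T | F | T | F
T | T | T | F | F | F
T | T | F | T | T | T
T | T | F | T | F | T
T | T | F | F | T | T
T | T | F | F | F | T
T | F | T | T | T | T
T | F | T | T | F | T
T | F | T | F | T | F
T | F | T | F | F | F
T | F | F | T | T | T
T | F | F | T | F | T
T | F | F | F | T | T
T | F | F | F | F | T
F | T | T | T | T | T
F | T | T | T | F | T
F | T | T | F | T | T
F | T | T | F | F | T
F | T | F | T | T | T
F | T | F | T | F | T
F | T | F | F | T | F
F | T | F | F | F | F
F | F | T | T | T | T
F | F | T | T | F | T
F | F | T | F | T | T
F | F | T | F | F | T
F | F | F | T | T | T
F | F | F | T | F | T
F | F | F | F | T | F
F | F | F | F | F | F
The formula is true on 24 of the 32 rows.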